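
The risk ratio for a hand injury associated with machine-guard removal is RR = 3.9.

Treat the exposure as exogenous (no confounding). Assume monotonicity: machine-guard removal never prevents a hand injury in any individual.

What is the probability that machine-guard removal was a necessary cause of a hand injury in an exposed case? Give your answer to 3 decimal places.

Under exogeneity and monotonicity, PN = (RR − 1) / RR = 1 − 1/RR.
PN = (3.9 − 1) / 3.9 = 2.9 / 3.9 ≈ 0.7436

PN ≈ 0.744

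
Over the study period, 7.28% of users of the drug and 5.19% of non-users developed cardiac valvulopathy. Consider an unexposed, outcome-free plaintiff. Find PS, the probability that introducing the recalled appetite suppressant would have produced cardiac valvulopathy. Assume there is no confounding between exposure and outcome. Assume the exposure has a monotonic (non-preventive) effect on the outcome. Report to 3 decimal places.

PS ≈ 0.022

p₁ = 0.0728, p₀ = 0.0519.
Under exogeneity and monotonicity, PS = (p₁ − p₀) / (1 − p₀).
PS = (0.0728 − 0.0519) / (1 − 0.0519) = 0.0209 / 0.9481 ≈ 0.0220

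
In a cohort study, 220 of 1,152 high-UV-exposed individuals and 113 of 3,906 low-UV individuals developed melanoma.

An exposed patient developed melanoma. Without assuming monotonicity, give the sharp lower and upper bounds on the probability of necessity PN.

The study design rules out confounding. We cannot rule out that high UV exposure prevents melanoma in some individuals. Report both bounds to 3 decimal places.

0.849 ≤ PN ≤ 1.000

p₁ = P(outcome | exposed) = 220/1152 = 0.19097
p₀ = P(outcome | unexposed) = 113/3906 = 0.02893
Under exogeneity alone the bounds on PN are max{0,(p₁−p₀)/p₁} ≤ PN ≤ min{1,(1−p₀)/p₁}.
  lower = (p₁ − p₀)/p₁ = 0.16204 / 0.19097 ≈ 0.8485
  upper = min{1, (1 − p₀)/p₁} = 0.97107 / 0.19097 ≈ 5.0849 → capped at 1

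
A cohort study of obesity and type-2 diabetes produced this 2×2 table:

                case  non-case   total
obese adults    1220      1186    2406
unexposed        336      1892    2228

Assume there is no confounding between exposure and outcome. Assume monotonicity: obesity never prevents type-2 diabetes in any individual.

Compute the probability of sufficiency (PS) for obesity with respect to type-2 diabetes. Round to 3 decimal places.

p₁ = P(outcome | exposed) = 1220/2406 = 0.50707
p₀ = P(outcome | unexposed) = 336/2228 = 0.15081
Under exogeneity and monotonicity, PS = (p₁ − p₀) / (1 − p₀).
PS = (0.50707 − 0.15081) / (1 − 0.15081) = 0.35626 / 0.84919 ≈ 0.4195

PS ≈ 0.420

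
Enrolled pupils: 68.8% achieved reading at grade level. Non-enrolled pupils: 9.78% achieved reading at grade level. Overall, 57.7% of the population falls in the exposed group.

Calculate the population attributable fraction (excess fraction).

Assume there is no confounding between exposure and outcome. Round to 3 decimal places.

p₁ = 0.688, p₀ = 0.0978.
Overall risk P(Y=1) = π·p₁ + (1−π)·p₀ = 0.577×0.688 + 0.423×0.0978 = 0.43835.
Under exogeneity, PAF = [P(Y=1) − p₀] / P(Y=1).
PAF = (0.43835 − 0.0978) / 0.43835 ≈ 0.7769

PAF ≈ 0.777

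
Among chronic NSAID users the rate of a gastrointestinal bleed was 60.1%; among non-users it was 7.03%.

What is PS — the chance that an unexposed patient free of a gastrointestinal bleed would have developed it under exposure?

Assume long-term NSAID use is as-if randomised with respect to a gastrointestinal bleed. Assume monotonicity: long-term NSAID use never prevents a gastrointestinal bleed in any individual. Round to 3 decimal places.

PS ≈ 0.571

p₁ = 0.601, p₀ = 0.0703.
Under exogeneity and monotonicity, PS = (p₁ − p₀) / (1 − p₀).
PS = (0.601 − 0.0703) / (1 − 0.0703) = 0.5307 / 0.9297 ≈ 0.5708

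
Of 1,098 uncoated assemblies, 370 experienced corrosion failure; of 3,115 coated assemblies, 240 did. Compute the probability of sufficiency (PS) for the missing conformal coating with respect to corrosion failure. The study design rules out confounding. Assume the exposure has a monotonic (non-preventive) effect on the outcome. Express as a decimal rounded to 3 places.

PS ≈ 0.282

p₁ = P(outcome | exposed) = 370/1098 = 0.33698
p₀ = P(outcome | unexposed) = 240/3115 = 0.077047
Under exogeneity and monotonicity, PS = (p₁ − p₀) / (1 − p₀).
PS = (0.33698 − 0.077047) / (1 − 0.077047) = 0.25993 / 0.92295 ≈ 0.2816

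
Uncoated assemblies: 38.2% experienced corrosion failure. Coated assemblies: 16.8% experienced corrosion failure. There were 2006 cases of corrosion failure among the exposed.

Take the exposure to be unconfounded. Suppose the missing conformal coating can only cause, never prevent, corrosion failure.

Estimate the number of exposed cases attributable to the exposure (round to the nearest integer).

about 1124 cases

p₁ = 0.382, p₀ = 0.168.
PN = (p₁ − p₀)/p₁ = (0.382 − 0.168) / 0.382 ≈ 0.56021.
Attributable cases ≈ PN × (exposed cases) = 0.56021 × 2006 ≈ 1123.78.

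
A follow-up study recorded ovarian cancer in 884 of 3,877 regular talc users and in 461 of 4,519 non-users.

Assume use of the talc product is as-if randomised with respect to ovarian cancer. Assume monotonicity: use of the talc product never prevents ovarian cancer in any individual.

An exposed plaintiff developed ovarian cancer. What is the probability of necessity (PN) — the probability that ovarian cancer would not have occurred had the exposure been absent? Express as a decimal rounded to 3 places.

p₁ = P(outcome | exposed) = 884/3877 = 0.22801
p₀ = P(outcome | unexposed) = 461/4519 = 0.10201
Under exogeneity and monotonicity, PN = (p₁ − p₀) / p₁.
PN = (0.22801 − 0.10201) / 0.22801 = 0.126 / 0.22801 ≈ 0.5526

PN ≈ 0.553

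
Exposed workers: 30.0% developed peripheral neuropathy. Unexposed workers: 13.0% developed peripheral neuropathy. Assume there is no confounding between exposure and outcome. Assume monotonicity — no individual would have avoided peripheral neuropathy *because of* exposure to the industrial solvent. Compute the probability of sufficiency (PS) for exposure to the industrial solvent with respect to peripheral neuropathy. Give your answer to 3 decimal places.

p₁ = 0.3, p₀ = 0.13.
Under exogeneity and monotonicity, PS = (p₁ − p₀) / (1 − p₀).
PS = (0.3 − 0.13) / (1 − 0.13) = 0.17 / 0.87 ≈ 0.1954

PS ≈ 0.195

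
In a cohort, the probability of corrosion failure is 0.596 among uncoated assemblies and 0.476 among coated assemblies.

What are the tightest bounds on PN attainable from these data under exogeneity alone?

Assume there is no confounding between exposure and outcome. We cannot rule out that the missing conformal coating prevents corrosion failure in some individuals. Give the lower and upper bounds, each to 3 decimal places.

0.201 ≤ PN ≤ 0.879

Let p₁ = 0.596, p₀ = 0.476.
Under exogeneity alone the bounds on PN are max{0,(p₁−p₀)/p₁} ≤ PN ≤ min{1,(1−p₀)/p₁}.
  lower = (p₁ − p₀)/p₁ = 0.12 / 0.596 ≈ 0.2013
  upper = min{1, (1 − p₀)/p₁} = 0.524 / 0.596 ≈ 0.8792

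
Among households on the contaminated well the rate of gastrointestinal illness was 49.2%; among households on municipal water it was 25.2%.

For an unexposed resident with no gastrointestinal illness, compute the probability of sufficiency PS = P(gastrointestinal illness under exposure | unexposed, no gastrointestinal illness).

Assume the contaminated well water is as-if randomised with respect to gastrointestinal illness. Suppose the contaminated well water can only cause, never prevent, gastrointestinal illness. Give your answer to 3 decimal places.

PS ≈ 0.321

p₁ = 0.492, p₀ = 0.252.
Under exogeneity and monotonicity, PS = (p₁ − p₀) / (1 − p₀).
PS = (0.492 − 0.252) / (1 − 0.252) = 0.24 / 0.748 ≈ 0.3209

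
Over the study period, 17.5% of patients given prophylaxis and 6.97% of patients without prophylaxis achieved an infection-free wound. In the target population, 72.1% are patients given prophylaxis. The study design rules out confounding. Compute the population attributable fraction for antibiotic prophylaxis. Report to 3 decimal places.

PAF ≈ 0.521

p₁ = 0.175, p₀ = 0.0697.
Overall risk P(Y=1) = π·p₁ + (1−π)·p₀ = 0.721×0.175 + 0.279×0.0697 = 0.14562.
Under exogeneity, PAF = [P(Y=1) − p₀] / P(Y=1).
PAF = (0.14562 − 0.0697) / 0.14562 ≈ 0.5214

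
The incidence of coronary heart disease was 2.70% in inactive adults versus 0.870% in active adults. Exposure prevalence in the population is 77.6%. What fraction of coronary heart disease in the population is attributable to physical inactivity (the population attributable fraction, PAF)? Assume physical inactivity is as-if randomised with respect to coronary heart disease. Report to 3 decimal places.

PAF ≈ 0.620

p₁ = 0.027, p₀ = 0.0087.
Overall risk P(Y=1) = π·p₁ + (1−π)·p₀ = 0.776×0.027 + 0.224×0.0087 = 0.022901.
Under exogeneity, PAF = [P(Y=1) − p₀] / P(Y=1).
PAF = (0.022901 − 0.0087) / 0.022901 ≈ 0.6201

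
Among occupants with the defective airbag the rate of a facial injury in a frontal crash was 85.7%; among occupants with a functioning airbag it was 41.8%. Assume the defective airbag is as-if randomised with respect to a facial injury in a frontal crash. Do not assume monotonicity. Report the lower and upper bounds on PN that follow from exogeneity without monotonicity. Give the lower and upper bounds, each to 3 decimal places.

p₁ = 0.857, p₀ = 0.418.
Under exogeneity alone the bounds on PN are max{0,(p₁−p₀)/p₁} ≤ PN ≤ min{1,(1−p₀)/p₁}.
  lower = (p₁ − p₀)/p₁ = 0.439 / 0.857 ≈ 0.5123
  upper = min{1, (1 − p₀)/p₁} = 0.582 / 0.857 ≈ 0.6791

0.512 ≤ PN ≤ 0.679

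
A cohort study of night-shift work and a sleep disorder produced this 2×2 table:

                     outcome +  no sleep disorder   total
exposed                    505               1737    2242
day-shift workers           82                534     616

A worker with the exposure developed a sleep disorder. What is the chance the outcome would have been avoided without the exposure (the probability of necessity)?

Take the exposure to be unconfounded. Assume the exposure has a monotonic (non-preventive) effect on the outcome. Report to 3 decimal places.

PN ≈ 0.409

p₁ = P(outcome | exposed) = 505/2242 = 0.22525
p₀ = P(outcome | unexposed) = 82/616 = 0.13312
Under exogeneity and monotonicity, PN = (p₁ − p₀)/p₁.
PN = (0.22525 − 0.13312) / 0.22525 ≈ 0.4090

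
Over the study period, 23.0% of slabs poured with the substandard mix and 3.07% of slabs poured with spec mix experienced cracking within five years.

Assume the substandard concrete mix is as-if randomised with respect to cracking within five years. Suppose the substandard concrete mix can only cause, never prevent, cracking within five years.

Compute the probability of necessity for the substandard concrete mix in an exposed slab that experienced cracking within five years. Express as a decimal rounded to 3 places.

p₁ = 0.23, p₀ = 0.0307.
Under exogeneity and monotonicity, PN = (p₁ − p₀) / p₁.
PN = (0.23 − 0.0307) / 0.23 = 0.1993 / 0.23 ≈ 0.8665

PN ≈ 0.867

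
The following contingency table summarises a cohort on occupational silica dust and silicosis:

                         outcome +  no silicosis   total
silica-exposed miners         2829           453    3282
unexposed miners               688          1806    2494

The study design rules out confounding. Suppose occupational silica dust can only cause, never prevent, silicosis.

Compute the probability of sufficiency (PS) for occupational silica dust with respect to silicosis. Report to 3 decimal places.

p₁ = P(outcome | exposed) = 2829/3282 = 0.86197
p₀ = P(outcome | unexposed) = 688/2494 = 0.27586
Under exogeneity and monotonicity, PS = (p₁ − p₀) / (1 − p₀).
PS = (0.86197 − 0.27586) / (1 − 0.27586) = 0.58611 / 0.72414 ≈ 0.8094

PS ≈ 0.809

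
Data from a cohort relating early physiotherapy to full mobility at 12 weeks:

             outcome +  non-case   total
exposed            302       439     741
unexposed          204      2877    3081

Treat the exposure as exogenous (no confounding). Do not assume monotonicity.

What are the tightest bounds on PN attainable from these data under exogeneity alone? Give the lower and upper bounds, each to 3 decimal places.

0.838 ≤ PN ≤ 1.000

p₁ = P(outcome | exposed) = 302/741 = 0.40756
p₀ = P(outcome | unexposed) = 204/3081 = 0.066212
Under exogeneity alone the bounds on PN are max{0,(p₁−p₀)/p₁} ≤ PN ≤ min{1,(1−p₀)/p₁}.
  lower = (p₁ − p₀)/p₁ = 0.34135 / 0.40756 ≈ 0.8375
  upper = min{1, (1 − p₀)/p₁} = 0.93379 / 0.40756 ≈ 2.2912 → capped at 1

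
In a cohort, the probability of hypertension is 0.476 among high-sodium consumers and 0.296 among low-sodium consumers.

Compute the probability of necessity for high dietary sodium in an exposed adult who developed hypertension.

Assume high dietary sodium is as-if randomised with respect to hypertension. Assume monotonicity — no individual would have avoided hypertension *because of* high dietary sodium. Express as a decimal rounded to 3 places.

PN ≈ 0.378

Let p₁ = 0.476, p₀ = 0.296.
Under exogeneity and monotonicity, PN = (p₁ − p₀) / p₁.
PN = (0.476 − 0.296) / 0.476 = 0.18 / 0.476 ≈ 0.3782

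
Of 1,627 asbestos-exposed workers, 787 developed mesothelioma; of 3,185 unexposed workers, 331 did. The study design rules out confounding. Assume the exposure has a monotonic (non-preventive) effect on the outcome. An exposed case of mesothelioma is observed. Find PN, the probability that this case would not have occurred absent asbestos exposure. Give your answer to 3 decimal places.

PN ≈ 0.785

p₁ = P(outcome | exposed) = 787/1627 = 0.48371
p₀ = P(outcome | unexposed) = 331/3185 = 0.10392
Under exogeneity and monotonicity, PN = (p₁ − p₀) / p₁.
PN = (0.48371 − 0.10392) / 0.48371 = 0.37979 / 0.48371 ≈ 0.7852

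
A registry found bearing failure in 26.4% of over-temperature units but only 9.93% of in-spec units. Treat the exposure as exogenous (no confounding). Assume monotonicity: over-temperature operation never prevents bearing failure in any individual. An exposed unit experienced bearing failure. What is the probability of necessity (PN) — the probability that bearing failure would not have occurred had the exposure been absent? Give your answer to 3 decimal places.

p₁ = 0.264, p₀ = 0.0993.
Under exogeneity and monotonicity, PN = (p₁ − p₀) / p₁.
PN = (0.264 − 0.0993) / 0.264 = 0.1647 / 0.264 ≈ 0.6239

PN ≈ 0.624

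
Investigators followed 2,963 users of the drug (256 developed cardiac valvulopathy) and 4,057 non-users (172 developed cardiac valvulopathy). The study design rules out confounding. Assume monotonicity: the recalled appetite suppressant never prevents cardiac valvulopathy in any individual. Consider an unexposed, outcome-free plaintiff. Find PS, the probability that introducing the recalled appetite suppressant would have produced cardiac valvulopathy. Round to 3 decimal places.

p₁ = P(outcome | exposed) = 256/2963 = 0.086399
p₀ = P(outcome | unexposed) = 172/4057 = 0.042396
Under exogeneity and monotonicity, PS = (p₁ − p₀) / (1 − p₀).
PS = (0.086399 − 0.042396) / (1 − 0.042396) = 0.044003 / 0.9576 ≈ 0.0460

PS ≈ 0.046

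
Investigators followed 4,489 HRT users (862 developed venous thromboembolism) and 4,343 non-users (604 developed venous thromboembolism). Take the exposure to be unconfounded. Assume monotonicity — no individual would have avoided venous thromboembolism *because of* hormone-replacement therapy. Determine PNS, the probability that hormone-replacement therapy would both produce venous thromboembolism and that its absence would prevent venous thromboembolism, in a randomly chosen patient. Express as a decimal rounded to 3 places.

p₁ = P(outcome | exposed) = 862/4489 = 0.19202
p₀ = P(outcome | unexposed) = 604/4343 = 0.13907
Under exogeneity and monotonicity, PNS = p₁ − p₀.
PNS = 0.19202 − 0.13907 = 0.052951

PNS ≈ 0.053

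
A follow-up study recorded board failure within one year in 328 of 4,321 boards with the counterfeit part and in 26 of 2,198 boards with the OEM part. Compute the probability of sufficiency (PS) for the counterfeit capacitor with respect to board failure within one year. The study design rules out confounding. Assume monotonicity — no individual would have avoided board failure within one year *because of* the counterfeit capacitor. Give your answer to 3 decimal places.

p₁ = P(outcome | exposed) = 328/4321 = 0.075908
p₀ = P(outcome | unexposed) = 26/2198 = 0.011829
Under exogeneity and monotonicity, PS = (p₁ − p₀) / (1 − p₀).
PS = (0.075908 − 0.011829) / (1 − 0.011829) = 0.064079 / 0.98817 ≈ 0.0648

PS ≈ 0.065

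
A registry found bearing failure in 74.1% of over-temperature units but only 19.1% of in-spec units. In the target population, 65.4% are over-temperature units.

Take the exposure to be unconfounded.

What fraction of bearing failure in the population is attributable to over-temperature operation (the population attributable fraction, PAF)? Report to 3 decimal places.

PAF ≈ 0.653

p₁ = 0.741, p₀ = 0.191.
Overall risk P(Y=1) = π·p₁ + (1−π)·p₀ = 0.654×0.741 + 0.346×0.191 = 0.5507.
Under exogeneity, PAF = [P(Y=1) − p₀] / P(Y=1).
PAF = (0.5507 − 0.191) / 0.5507 ≈ 0.6532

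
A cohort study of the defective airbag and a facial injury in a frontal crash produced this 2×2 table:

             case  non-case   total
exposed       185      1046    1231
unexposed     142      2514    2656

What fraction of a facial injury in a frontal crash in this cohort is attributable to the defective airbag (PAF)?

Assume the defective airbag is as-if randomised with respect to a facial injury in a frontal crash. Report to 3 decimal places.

PAF ≈ 0.364

p₁ = P(outcome | exposed) = 185/1231 = 0.15028
p₀ = P(outcome | unexposed) = 142/2656 = 0.053464
Exposure prevalence π = 1231/3887 = 0.3167; overall risk P(Y=1) = 0.084127.
Under exogeneity, PAF = [P(Y=1) − p₀]/P(Y=1).
PAF = (0.084127 − 0.053464) / 0.084127 ≈ 0.3645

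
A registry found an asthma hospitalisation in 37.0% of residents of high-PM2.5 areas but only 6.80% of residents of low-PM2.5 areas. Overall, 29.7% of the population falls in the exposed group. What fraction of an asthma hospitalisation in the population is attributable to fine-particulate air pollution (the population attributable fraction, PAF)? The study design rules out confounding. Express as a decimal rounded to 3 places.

PAF ≈ 0.569

p₁ = 0.37, p₀ = 0.068.
Overall risk P(Y=1) = π·p₁ + (1−π)·p₀ = 0.297×0.37 + 0.703×0.068 = 0.15769.
Under exogeneity, PAF = [P(Y=1) − p₀] / P(Y=1).
PAF = (0.15769 − 0.068) / 0.15769 ≈ 0.5688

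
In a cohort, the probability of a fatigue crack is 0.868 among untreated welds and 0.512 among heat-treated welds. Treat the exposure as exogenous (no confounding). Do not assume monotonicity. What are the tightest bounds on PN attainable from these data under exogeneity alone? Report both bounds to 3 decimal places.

Let p₁ = 0.868, p₀ = 0.512.
Under exogeneity alone the bounds on PN are max{0,(p₁−p₀)/p₁} ≤ PN ≤ min{1,(1−p₀)/p₁}.
  lower = (p₁ − p₀)/p₁ = 0.356 / 0.868 ≈ 0.4101
  upper = min{1, (1 − p₀)/p₁} = 0.488 / 0.868 ≈ 0.5622

0.410 ≤ PN ≤ 0.562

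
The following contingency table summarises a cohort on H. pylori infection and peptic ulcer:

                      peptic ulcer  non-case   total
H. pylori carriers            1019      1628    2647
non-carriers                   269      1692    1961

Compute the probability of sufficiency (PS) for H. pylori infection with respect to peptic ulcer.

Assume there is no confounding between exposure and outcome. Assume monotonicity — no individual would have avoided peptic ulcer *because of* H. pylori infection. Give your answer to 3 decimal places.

PS ≈ 0.287

p₁ = P(outcome | exposed) = 1019/2647 = 0.38496
p₀ = P(outcome | unexposed) = 269/1961 = 0.13717
Under exogeneity and monotonicity, PS = (p₁ − p₀) / (1 − p₀).
PS = (0.38496 − 0.13717) / (1 − 0.13717) = 0.24779 / 0.86283 ≈ 0.2872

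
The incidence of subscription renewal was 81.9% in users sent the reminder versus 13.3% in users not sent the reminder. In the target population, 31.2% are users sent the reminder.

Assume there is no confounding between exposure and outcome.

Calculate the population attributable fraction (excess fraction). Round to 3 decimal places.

PAF ≈ 0.617

p₁ = 0.819, p₀ = 0.133.
Overall risk P(Y=1) = π·p₁ + (1−π)·p₀ = 0.312×0.819 + 0.688×0.133 = 0.34703.
Under exogeneity, PAF = [P(Y=1) − p₀] / P(Y=1).
PAF = (0.34703 − 0.133) / 0.34703 ≈ 0.6168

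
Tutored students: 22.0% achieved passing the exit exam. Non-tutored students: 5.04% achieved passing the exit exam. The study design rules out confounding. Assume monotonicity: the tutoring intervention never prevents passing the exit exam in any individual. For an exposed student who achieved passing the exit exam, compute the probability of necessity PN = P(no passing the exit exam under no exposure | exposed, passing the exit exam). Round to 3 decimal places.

PN ≈ 0.771

p₁ = 0.22, p₀ = 0.0504.
Under exogeneity and monotonicity, PN = (p₁ − p₀) / p₁.
PN = (0.22 − 0.0504) / 0.22 = 0.1696 / 0.22 ≈ 0.7709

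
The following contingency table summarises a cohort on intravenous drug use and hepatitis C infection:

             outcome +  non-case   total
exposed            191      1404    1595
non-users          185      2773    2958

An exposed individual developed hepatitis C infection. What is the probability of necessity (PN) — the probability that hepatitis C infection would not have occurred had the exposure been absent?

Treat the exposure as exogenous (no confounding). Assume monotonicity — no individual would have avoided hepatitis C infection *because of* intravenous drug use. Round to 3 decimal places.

PN ≈ 0.478

p₁ = P(outcome | exposed) = 191/1595 = 0.11975
p₀ = P(outcome | unexposed) = 185/2958 = 0.062542
Under exogeneity and monotonicity, PN = (p₁ − p₀) / p₁.
PN = (0.11975 − 0.062542) / 0.11975 = 0.057207 / 0.11975 ≈ 0.4777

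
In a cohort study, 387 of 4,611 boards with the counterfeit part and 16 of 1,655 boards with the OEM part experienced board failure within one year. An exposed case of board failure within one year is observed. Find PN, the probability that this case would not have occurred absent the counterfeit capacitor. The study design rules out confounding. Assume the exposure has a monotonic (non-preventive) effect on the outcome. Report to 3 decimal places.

p₁ = P(outcome | exposed) = 387/4611 = 0.08393
p₀ = P(outcome | unexposed) = 16/1655 = 0.0096677
Under exogeneity and monotonicity, PN = (p₁ − p₀) / p₁.
PN = (0.08393 − 0.0096677) / 0.08393 = 0.074262 / 0.08393 ≈ 0.8848

PN ≈ 0.885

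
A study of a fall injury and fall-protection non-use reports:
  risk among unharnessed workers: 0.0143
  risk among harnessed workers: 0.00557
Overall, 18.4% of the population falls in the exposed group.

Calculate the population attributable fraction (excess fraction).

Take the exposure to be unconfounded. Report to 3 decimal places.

Let p₁ = 0.0143, p₀ = 0.00557.
Overall risk P(Y=1) = π·p₁ + (1−π)·p₀ = 0.184×0.0143 + 0.816×0.00557 = 0.0071763.
Under exogeneity, PAF = [P(Y=1) − p₀] / P(Y=1).
PAF = (0.0071763 − 0.00557) / 0.0071763 ≈ 0.2238

PAF ≈ 0.224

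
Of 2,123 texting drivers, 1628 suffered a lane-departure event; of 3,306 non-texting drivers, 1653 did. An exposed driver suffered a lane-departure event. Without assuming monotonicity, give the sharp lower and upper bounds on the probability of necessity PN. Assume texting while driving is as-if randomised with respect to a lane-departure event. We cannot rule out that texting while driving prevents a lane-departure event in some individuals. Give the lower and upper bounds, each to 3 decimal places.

p₁ = P(outcome | exposed) = 1628/2123 = 0.76684
p₀ = P(outcome | unexposed) = 1653/3306 = 0.5
Under exogeneity alone the bounds on PN are max{0,(p₁−p₀)/p₁} ≤ PN ≤ min{1,(1−p₀)/p₁}.
  lower = (p₁ − p₀)/p₁ = 0.26684 / 0.76684 ≈ 0.3480
  upper = min{1, (1 − p₀)/p₁} = 0.5 / 0.76684 ≈ 0.6520

0.348 ≤ PN ≤ 0.652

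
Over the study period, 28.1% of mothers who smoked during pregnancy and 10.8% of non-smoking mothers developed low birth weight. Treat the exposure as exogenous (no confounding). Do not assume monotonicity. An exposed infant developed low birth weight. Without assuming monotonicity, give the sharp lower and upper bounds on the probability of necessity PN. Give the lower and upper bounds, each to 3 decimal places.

p₁ = 0.281, p₀ = 0.108.
Under exogeneity alone the bounds on PN are max{0,(p₁−p₀)/p₁} ≤ PN ≤ min{1,(1−p₀)/p₁}.
  lower = (p₁ − p₀)/p₁ = 0.173 / 0.281 ≈ 0.6157
  upper = min{1, (1 − p₀)/p₁} = 0.892 / 0.281 ≈ 3.1744 → capped at 1

0.616 ≤ PN ≤ 1.000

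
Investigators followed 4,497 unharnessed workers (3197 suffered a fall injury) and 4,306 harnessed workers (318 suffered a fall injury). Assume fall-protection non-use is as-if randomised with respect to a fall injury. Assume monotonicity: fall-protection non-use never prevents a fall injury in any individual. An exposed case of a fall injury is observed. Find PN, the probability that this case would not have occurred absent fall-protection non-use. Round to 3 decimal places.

p₁ = P(outcome | exposed) = 3197/4497 = 0.71092
p₀ = P(outcome | unexposed) = 318/4306 = 0.07385
Under exogeneity and monotonicity, PN = (p₁ − p₀) / p₁.
PN = (0.71092 − 0.07385) / 0.71092 = 0.63707 / 0.71092 ≈ 0.8961

PN ≈ 0.896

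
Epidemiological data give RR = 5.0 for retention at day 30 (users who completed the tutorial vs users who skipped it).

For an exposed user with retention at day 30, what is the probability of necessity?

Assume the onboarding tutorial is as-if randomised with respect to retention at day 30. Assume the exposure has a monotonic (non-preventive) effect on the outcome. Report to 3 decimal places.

Under exogeneity and monotonicity, PN = (RR − 1) / RR = 1 − 1/RR.
PN = (5.0 − 1) / 5.0 = 4 / 5.0 ≈ 0.8000

PN ≈ 0.800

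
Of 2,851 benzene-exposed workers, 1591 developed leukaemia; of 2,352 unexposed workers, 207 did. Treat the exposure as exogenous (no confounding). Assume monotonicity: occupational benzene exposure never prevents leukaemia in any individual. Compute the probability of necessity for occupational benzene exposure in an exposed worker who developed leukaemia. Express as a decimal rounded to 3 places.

PN ≈ 0.842

p₁ = P(outcome | exposed) = 1591/2851 = 0.55805
p₀ = P(outcome | unexposed) = 207/2352 = 0.08801
Under exogeneity and monotonicity, PN = (p₁ − p₀) / p₁.
PN = (0.55805 − 0.08801) / 0.55805 = 0.47004 / 0.55805 ≈ 0.8423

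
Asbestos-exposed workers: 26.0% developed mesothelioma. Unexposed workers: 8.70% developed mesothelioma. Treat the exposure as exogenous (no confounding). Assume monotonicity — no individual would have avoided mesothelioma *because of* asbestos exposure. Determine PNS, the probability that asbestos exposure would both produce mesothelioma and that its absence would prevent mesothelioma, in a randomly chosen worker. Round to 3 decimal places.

p₁ = 0.26, p₀ = 0.087.
Under exogeneity and monotonicity, PNS = p₁ − p₀.
PNS = 0.26 − 0.087 = 0.173

PNS ≈ 0.173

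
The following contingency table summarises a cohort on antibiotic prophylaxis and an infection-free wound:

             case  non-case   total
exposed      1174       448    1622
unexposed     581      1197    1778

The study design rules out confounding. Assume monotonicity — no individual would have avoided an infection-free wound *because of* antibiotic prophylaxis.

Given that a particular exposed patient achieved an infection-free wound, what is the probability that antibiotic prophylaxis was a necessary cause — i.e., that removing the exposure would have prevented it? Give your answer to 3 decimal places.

p₁ = P(outcome | exposed) = 1174/1622 = 0.7238
p₀ = P(outcome | unexposed) = 581/1778 = 0.32677
Under exogeneity and monotonicity, PN = (p₁ − p₀)/p₁.
PN = (0.7238 − 0.32677) / 0.7238 ≈ 0.5485

PN ≈ 0.549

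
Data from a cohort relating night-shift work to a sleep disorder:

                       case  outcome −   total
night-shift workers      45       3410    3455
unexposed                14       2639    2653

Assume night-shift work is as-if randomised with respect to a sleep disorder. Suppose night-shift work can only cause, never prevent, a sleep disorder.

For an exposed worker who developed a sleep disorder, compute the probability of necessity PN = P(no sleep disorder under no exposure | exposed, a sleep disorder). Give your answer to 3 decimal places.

p₁ = P(outcome | exposed) = 45/3455 = 0.013025
p₀ = P(outcome | unexposed) = 14/2653 = 0.005277
Under exogeneity and monotonicity, PN = (p₁ − p₀) / p₁.
PN = (0.013025 − 0.005277) / 0.013025 = 0.0077476 / 0.013025 ≈ 0.5948

PN ≈ 0.595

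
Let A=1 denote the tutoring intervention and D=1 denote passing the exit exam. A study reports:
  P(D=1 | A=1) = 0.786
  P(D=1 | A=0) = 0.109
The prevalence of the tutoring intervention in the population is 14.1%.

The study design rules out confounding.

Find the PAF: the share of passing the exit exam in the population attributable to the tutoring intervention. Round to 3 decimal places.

Let p₁ = 0.786, p₀ = 0.109.
Overall risk P(Y=1) = π·p₁ + (1−π)·p₀ = 0.141×0.786 + 0.859×0.109 = 0.20446.
Under exogeneity, PAF = [P(Y=1) − p₀] / P(Y=1).
PAF = (0.20446 − 0.109) / 0.20446 ≈ 0.4669

PAF ≈ 0.467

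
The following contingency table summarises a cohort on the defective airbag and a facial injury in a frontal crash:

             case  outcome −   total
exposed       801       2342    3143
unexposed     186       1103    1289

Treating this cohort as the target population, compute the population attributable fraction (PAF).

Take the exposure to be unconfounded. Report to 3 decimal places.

p₁ = P(outcome | exposed) = 801/3143 = 0.25485
p₀ = P(outcome | unexposed) = 186/1289 = 0.1443
Exposure prevalence π = 3143/4432 = 0.70916; overall risk P(Y=1) = 0.2227.
Under exogeneity, PAF = [P(Y=1) − p₀]/P(Y=1).
PAF = (0.2227 − 0.1443) / 0.2227 ≈ 0.3520

PAF ≈ 0.352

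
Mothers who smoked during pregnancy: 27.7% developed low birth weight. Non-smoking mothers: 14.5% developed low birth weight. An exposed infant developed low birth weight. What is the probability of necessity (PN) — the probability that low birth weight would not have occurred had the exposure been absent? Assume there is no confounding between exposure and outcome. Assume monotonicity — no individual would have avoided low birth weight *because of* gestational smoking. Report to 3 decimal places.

PN ≈ 0.477

p₁ = 0.277, p₀ = 0.145.
Under exogeneity and monotonicity, PN = (p₁ − p₀) / p₁.
PN = (0.277 − 0.145) / 0.277 = 0.132 / 0.277 ≈ 0.4765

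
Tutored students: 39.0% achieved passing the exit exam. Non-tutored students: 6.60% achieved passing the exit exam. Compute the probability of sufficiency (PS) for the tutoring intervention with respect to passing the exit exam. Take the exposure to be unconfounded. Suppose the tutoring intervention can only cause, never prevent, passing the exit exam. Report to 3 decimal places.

p₁ = 0.39, p₀ = 0.066.
Under exogeneity and monotonicity, PS = (p₁ − p₀) / (1 − p₀).
PS = (0.39 − 0.066) / (1 − 0.066) = 0.324 / 0.934 ≈ 0.3469

PS ≈ 0.347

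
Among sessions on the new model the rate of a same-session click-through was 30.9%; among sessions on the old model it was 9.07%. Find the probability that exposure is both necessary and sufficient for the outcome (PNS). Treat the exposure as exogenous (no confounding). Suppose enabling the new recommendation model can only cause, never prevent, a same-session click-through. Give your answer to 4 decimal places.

PNS ≈ 0.2183

p₁ = 0.309, p₀ = 0.0907.
Under exogeneity and monotonicity, PNS = p₁ − p₀.
PNS = 0.309 − 0.0907 = 0.2183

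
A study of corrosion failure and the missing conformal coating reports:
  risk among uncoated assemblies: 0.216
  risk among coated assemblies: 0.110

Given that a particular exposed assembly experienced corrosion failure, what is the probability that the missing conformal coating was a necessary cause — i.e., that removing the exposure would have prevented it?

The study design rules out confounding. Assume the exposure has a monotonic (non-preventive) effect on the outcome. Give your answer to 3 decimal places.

PN ≈ 0.491

Let p₁ = 0.216, p₀ = 0.11.
Under exogeneity and monotonicity, PN = (p₁ − p₀) / p₁.
PN = (0.216 − 0.11) / 0.216 = 0.106 / 0.216 ≈ 0.4907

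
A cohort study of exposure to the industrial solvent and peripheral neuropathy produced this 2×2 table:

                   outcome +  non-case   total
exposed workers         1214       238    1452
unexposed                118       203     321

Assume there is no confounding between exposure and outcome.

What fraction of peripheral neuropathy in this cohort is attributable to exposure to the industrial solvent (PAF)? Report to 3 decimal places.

p₁ = P(outcome | exposed) = 1214/1452 = 0.83609
p₀ = P(outcome | unexposed) = 118/321 = 0.3676
Exposure prevalence π = 1452/1773 = 0.81895; overall risk P(Y=1) = 0.75127.
Under exogeneity, PAF = [P(Y=1) − p₀]/P(Y=1).
PAF = (0.75127 − 0.3676) / 0.75127 ≈ 0.5107

PAF ≈ 0.511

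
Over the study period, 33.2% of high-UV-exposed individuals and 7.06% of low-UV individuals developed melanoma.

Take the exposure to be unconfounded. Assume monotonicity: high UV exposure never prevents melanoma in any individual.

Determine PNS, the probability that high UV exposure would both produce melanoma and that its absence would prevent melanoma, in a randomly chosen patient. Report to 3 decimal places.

p₁ = 0.332, p₀ = 0.0706.
Under exogeneity and monotonicity, PNS = p₁ − p₀.
PNS = 0.332 − 0.0706 = 0.2614

PNS ≈ 0.261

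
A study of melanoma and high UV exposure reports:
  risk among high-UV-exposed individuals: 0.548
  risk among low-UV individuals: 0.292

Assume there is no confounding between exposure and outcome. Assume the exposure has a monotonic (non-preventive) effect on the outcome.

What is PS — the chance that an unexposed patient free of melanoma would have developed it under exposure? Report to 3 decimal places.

PS ≈ 0.362

Let p₁ = 0.548, p₀ = 0.292.
Under exogeneity and monotonicity, PS = (p₁ − p₀) / (1 − p₀).
PS = (0.548 − 0.292) / (1 − 0.292) = 0.256 / 0.708 ≈ 0.3616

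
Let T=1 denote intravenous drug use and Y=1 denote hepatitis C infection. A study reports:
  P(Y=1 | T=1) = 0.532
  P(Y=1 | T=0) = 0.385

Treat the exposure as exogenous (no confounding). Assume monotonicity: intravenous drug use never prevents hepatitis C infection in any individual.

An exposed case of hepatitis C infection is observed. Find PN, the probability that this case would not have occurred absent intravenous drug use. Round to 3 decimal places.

PN ≈ 0.276

Let p₁ = 0.532, p₀ = 0.385.
Under exogeneity and monotonicity, PN = (p₁ − p₀) / p₁.
PN = (0.532 − 0.385) / 0.532 = 0.147 / 0.532 ≈ 0.2763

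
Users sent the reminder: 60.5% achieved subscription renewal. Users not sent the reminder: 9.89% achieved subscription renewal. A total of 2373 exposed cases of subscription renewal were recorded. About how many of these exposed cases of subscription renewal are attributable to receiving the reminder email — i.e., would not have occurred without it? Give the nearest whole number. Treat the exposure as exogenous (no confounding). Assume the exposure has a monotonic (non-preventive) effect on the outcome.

about 1985 cases

p₁ = 0.605, p₀ = 0.0989.
PN = (p₁ − p₀)/p₁ = (0.605 − 0.0989) / 0.605 ≈ 0.83653.
Attributable cases ≈ PN × (exposed cases) = 0.83653 × 2373 ≈ 1985.08.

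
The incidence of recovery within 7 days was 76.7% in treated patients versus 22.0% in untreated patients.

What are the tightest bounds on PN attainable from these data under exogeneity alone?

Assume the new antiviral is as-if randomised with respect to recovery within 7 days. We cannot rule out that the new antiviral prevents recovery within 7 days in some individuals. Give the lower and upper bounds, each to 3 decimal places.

0.713 ≤ PN ≤ 1.000

p₁ = 0.767, p₀ = 0.22.
Under exogeneity alone the bounds on PN are max{0,(p₁−p₀)/p₁} ≤ PN ≤ min{1,(1−p₀)/p₁}.
  lower = (p₁ − p₀)/p₁ = 0.547 / 0.767 ≈ 0.7132
  upper = min{1, (1 − p₀)/p₁} = 0.78 / 0.767 ≈ 1.0169 → capped at 1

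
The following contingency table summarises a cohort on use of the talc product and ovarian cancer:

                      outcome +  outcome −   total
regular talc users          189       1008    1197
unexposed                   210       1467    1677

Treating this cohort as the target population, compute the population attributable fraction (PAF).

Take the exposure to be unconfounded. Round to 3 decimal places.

PAF ≈ 0.098

p₁ = P(outcome | exposed) = 189/1197 = 0.15789
p₀ = P(outcome | unexposed) = 210/1677 = 0.12522
Exposure prevalence π = 1197/2874 = 0.41649; overall risk P(Y=1) = 0.13883.
Under exogeneity, PAF = [P(Y=1) − p₀]/P(Y=1).
PAF = (0.13883 − 0.12522) / 0.13883 ≈ 0.0980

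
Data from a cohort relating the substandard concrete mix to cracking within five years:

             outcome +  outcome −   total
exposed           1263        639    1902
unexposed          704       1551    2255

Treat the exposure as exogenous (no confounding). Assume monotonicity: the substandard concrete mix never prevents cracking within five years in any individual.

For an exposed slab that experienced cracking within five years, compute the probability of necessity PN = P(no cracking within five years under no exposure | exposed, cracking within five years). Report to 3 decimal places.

PN ≈ 0.530

p₁ = P(outcome | exposed) = 1263/1902 = 0.66404
p₀ = P(outcome | unexposed) = 704/2255 = 0.3122
Under exogeneity and monotonicity, PN = (p₁ − p₀)/p₁.
PN = (0.66404 − 0.3122) / 0.66404 ≈ 0.5299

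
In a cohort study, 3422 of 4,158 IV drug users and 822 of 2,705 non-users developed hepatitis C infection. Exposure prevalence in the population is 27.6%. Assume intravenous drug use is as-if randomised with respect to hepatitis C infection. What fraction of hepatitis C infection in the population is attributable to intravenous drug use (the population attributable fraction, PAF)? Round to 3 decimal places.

PAF ≈ 0.320

p₁ = P(outcome | exposed) = 3422/4158 = 0.82299
p₀ = P(outcome | unexposed) = 822/2705 = 0.30388
Overall risk P(Y=1) = π·p₁ + (1−π)·p₀ = 0.276×0.82299 + 0.724×0.30388 = 0.44716.
Under exogeneity, PAF = [P(Y=1) − p₀] / P(Y=1).
PAF = (0.44716 − 0.30388) / 0.44716 ≈ 0.3204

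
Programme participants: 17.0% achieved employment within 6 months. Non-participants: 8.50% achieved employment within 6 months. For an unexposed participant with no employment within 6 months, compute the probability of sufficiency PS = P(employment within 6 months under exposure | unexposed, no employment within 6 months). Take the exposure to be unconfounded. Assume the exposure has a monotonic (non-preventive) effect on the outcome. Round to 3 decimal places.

p₁ = 0.17, p₀ = 0.085.
Under exogeneity and monotonicity, PS = (p₁ − p₀) / (1 − p₀).
PS = (0.17 − 0.085) / (1 − 0.085) = 0.085 / 0.915 ≈ 0.0929

PS ≈ 0.093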